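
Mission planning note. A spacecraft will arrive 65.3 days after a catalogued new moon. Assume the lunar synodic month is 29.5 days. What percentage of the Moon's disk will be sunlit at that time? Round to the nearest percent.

39%

65.3/29.5 = 2.214 lunations, so 2 complete cycles and 6.30 d into the next.
The Moon has covered 6.30/29.5 of its cycle, so θ ≈ 360° × 6.30/29.5 = 76.9°.
With cos θ = 0.227, the lit fraction is (1 − 0.227)/2 ≈ 0.387, so 39%.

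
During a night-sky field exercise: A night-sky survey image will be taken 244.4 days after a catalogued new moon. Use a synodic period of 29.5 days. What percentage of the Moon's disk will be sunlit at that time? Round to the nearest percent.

244.4/29.5 = 8.285 lunations, so 8 complete cycles and 8.40 d into the next.
Elongation θ = 360° × 8.40/29.5 ≈ 102.5°.
cos 102.5° = (-0.217), so f = (1 − (-0.217))/2 = 0.608, so 61%.

61%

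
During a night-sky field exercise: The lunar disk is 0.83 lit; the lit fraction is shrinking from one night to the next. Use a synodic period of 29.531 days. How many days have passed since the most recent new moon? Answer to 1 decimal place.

18.8 days

From f = (1 − cos θ)/2: cos θ = 1 − 2×0.83 = -0.660; arccos → 131.3°.
A waning Moon lies in 180°–360°, so θ = 360° − 131.3° = 228.7°.
Age = 29.531 × 228.7°/360° ≈ 18.76 days.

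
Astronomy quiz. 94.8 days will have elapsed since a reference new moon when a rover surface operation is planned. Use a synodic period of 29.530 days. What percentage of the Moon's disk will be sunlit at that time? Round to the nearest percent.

Reduce mod P: 94.8 − 3×29.530 = 6.21 d into the current lunation.
The Moon has covered 6.21/29.530 of its cycle, so θ ≈ 360° × 6.21/29.530 = 75.7°.
Illuminated fraction = (1 − cos 75.7°)/2 = (1 − 0.247)/2 ≈ 0.377, so 38%.

38%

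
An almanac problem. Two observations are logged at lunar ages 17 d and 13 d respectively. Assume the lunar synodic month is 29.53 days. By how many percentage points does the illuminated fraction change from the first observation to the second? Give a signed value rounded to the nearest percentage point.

θ₁ = 360° × 17/29.53 = 207.2°, f₁ = (1 − cos θ₁)/2 = 0.945.
θ₂ = 360° × 13/29.53 = 158.5°, f₂ = (1 − cos θ₂)/2 = 0.965.
Change = f₂ − f₁ = +0.021 → +2 percentage points.

+2 percentage points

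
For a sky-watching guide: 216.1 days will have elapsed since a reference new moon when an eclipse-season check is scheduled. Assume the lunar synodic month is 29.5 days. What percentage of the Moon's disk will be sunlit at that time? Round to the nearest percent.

73%

216.1/29.5 = 7.325 lunations, so 7 complete cycles and 9.60 d into the next.
Elongation θ = 360° × 9.60/29.5 ≈ 117.2°.
With cos θ = (-0.456), the lit fraction is (1 − (-0.456))/2 ≈ 0.728, so 73%.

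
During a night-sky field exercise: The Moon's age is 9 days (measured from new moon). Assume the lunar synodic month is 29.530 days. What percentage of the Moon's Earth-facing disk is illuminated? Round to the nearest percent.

Elongation θ = 360° × 9/29.530 ≈ 109.7°.
Illuminated fraction = (1 − cos 109.7°)/2 = (1 − (-0.337))/2 ≈ 0.669, so 67%.

67%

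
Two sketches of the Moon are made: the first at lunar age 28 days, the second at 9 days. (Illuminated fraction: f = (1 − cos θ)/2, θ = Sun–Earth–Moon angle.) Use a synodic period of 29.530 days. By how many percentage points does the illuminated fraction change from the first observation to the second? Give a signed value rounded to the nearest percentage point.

First observation: θ = 360°·28/29.530 = 341.3°, so f = 0.026.
Second observation: θ = 109.7°, f = 0.669.
Δf = 0.669 − 0.026 = +0.642, i.e. +64 pp.

+64 pp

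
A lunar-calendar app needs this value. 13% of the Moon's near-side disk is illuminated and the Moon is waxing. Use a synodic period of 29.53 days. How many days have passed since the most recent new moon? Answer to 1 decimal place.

3.5 days

cos θ = 1 − 2f = 0.740, giving a principal value of 42.3°.
The Moon is waxing (0°–180°), so θ = 42.3° directly.
At 360°/29.53 d per day, 42.3° corresponds to 3.47 days.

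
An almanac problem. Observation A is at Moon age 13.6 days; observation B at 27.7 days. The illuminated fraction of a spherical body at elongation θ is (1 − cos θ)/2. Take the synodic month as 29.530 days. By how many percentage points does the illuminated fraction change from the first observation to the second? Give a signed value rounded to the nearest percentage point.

-95 pp

θ₁ = 360° × 13.6/29.530 = 165.8°, f₁ = (1 − cos θ₁)/2 = 0.985.
θ₂ = 360° × 27.7/29.530 = 337.7°, f₂ = (1 − cos θ₂)/2 = 0.037.
Change = f₂ − f₁ = -0.947 → -95 percentage points.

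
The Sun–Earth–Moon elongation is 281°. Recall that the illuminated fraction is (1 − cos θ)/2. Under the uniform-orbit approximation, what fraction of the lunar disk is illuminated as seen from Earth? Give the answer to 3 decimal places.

0.405

Half-versine of 281°: (1 − 0.191)/2 = 0.405.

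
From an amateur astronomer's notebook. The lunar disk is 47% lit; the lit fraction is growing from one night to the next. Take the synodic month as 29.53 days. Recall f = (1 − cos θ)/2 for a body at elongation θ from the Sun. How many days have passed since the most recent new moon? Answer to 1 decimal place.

7.1 days

From f = (1 − cos θ)/2: cos θ = 1 − 2×0.47 = 0.060; arccos → 86.6°.
Before full moon the principal value applies: θ = 86.6°.
Age = 29.53 × 86.6°/360° ≈ 7.10 days.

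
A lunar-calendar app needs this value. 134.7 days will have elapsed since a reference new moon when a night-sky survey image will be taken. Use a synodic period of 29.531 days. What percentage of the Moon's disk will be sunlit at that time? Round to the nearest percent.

134.7 d spans 4 complete synodic months (4 × 29.531 = 118.12 d) plus 16.58 d.
Elongation θ = 360° × 16.58/29.531 ≈ 202.1°.
Illuminated fraction = (1 − cos 202.1°)/2 = (1 − (-0.927))/2 ≈ 0.963, so 96%.

96%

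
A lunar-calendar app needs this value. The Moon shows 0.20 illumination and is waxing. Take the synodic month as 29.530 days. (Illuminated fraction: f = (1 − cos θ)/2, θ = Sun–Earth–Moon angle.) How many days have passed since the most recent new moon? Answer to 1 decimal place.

From f = (1 − cos θ)/2: cos θ = 1 − 2×0.20 = 0.600; arccos → 53.1°.
Before full moon the principal value applies: θ = 53.1°.
At 360°/29.530 d per day, 53.1° corresponds to 4.36 days.

4.4 days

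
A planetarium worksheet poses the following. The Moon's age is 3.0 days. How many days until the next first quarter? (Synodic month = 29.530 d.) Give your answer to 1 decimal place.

First quarter occurs at elongation 90°, i.e. at age 29.530 × 90/360 = 7.383 d.
So 4.383 days remain (7.383 − 3.0).

4.4 days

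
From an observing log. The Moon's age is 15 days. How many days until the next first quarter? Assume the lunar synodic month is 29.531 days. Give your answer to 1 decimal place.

21.9 days

First quarter occurs at elongation 90°, i.e. at age 29.531 × 90/360 = 7.383 d.
This lunation's first quarter (7.383 d) has passed, so add one period: 36.914 − 15 = 21.914 days.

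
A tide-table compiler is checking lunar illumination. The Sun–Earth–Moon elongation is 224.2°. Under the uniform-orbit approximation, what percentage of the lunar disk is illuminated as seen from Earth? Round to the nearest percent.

86%

Half-versine of 224.2°: (1 − (-0.717))/2 = 0.858, i.e. 86%.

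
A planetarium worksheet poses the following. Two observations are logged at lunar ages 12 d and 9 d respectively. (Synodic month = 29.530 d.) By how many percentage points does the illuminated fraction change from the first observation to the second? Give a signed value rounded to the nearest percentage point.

-25 percentage points

First observation: θ = 360°·12/29.530 = 146.3°, so f = 0.916.
Second observation: θ = 109.7°, f = 0.669.
Δf = 0.669 − 0.916 = -0.247, i.e. -25 pp.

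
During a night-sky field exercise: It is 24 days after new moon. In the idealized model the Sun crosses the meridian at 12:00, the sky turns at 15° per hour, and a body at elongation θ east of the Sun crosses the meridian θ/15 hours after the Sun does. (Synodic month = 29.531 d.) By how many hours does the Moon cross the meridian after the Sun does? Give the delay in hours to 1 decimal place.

19.5 h

The Moon has covered 24/29.531 of its cycle, so θ ≈ 360° × 24/29.531 = 292.6°.
The Moon trails the Sun by θ/15 = 292.6/15 ≈ 19.50 hours.
So the Moon crosses the meridian 19.50 h after the Sun.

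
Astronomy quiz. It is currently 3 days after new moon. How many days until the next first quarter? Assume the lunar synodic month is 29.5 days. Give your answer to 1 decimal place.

First quarter is 0.25 of the way through the cycle: age 0.25 × 29.5 = 7.375 d.
So 4.375 days remain (7.375 − 3).

4.4 days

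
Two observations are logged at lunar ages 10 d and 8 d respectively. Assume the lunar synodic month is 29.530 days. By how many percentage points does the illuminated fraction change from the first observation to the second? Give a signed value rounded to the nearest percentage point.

θ₁ = 360° × 10/29.530 = 121.9°, f₁ = (1 − cos θ₁)/2 = 0.764.
θ₂ = 360° × 8/29.530 = 97.5°, f₂ = (1 − cos θ₂)/2 = 0.566.
Change = f₂ − f₁ = -0.199 → -20 percentage points.

-20 pp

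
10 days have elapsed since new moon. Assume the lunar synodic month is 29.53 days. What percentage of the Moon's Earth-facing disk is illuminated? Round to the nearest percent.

Phase angle: θ = 360°·(10 d)/(29.53 d) = 121.9°.
With cos θ = (-0.529), the lit fraction is (1 − (-0.529))/2 ≈ 0.764, so 76%.

76%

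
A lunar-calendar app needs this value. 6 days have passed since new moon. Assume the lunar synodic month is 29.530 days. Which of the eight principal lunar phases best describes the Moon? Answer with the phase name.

first quarter

θ ≈ 360° × 6/29.530 = 73°, which falls in the first quarter sector.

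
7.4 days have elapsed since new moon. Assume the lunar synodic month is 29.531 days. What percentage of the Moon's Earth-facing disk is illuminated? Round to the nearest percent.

50%

The Moon has covered 7.4/29.531 of its cycle, so θ ≈ 360° × 7.4/29.531 = 90.2°.
With cos θ = (-0.004), the lit fraction is (1 − (-0.004))/2 ≈ 0.502, so 50%.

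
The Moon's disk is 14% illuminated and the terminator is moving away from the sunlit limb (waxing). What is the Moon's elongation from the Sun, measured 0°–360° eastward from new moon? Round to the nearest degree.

From f = (1 − cos θ)/2: cos θ = 1 − 2×0.14 = 0.720; arccos → 43.9°.
Waxing ⇒ before full, so θ = 43.9°.

44°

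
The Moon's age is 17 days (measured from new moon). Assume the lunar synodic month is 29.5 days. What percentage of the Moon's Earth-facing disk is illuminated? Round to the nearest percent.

Phase angle: θ = 360°·(17 d)/(29.5 d) = 207.5°.
Illuminated fraction = (1 − cos 207.5°)/2 = (1 − (-0.887))/2 ≈ 0.944, so 94%.

94%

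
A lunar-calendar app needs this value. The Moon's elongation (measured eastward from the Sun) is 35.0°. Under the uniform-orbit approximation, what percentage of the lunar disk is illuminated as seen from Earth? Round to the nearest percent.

9%

cos 35.0° = 0.819, so f = (1 − 0.819)/2 = 0.090, i.e. 9%.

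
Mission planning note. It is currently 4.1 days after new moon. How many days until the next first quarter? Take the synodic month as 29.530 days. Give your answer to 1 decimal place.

3.3 days

First quarter occurs at elongation 90°, i.e. at age 29.530 × 90/360 = 7.383 d.
That is 7.383 − 4.1 = 3.283 days ahead.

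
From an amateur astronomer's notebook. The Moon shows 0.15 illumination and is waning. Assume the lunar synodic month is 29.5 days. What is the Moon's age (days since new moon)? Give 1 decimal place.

From f = (1 − cos θ)/2: cos θ = 1 − 2×0.15 = 0.700; arccos → 45.6°.
Since the Moon is past full (waning), take the reflex angle: θ = 360° − 45.6° = 314.4°.
Age = 29.5 × 314.4°/360° ≈ 25.77 days.

25.8 days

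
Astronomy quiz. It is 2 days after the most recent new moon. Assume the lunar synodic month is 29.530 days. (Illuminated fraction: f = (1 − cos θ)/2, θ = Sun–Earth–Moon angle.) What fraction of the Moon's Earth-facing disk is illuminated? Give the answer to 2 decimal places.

0.04

The Moon has covered 2/29.530 of its cycle, so θ ≈ 360° × 2/29.530 = 24.4°.
With cos θ = 0.911, the lit fraction is (1 − 0.911)/2 ≈ 0.045.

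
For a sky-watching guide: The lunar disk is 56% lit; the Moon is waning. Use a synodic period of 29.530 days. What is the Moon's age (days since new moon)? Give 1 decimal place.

From f = (1 − cos θ)/2: cos θ = 1 − 2×0.56 = -0.120; arccos → 96.9°.
Since the Moon is past full (waning), take the reflex angle: θ = 360° − 96.9° = 263.1°.
At 360°/29.530 d per day, 263.1° corresponds to 21.58 days.

21.6 days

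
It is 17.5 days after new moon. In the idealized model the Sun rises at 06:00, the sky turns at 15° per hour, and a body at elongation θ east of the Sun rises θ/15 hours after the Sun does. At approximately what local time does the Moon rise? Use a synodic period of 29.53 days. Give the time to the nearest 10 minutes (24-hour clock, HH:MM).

The Moon has covered 17.5/29.53 of its cycle, so θ ≈ 360° × 17.5/29.53 = 213.3°.
Delay after the Sun = 213.3° / (15°/h) ≈ 14.22 h.
06:00 + 14.223 h ≈ 20:13 → 20:10 to the nearest ten minutes.

20:10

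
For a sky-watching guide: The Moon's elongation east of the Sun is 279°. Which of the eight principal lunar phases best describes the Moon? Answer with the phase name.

last quarter

279° lies in the last quarter sector of the 8-phase cycle.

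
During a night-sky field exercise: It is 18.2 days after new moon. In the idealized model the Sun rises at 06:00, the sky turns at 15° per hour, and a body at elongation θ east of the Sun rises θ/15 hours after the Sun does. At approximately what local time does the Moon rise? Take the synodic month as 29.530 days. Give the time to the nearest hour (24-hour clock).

21:00

Elongation θ = 360° × 18.2/29.530 ≈ 221.9°.
The Moon trails the Sun by θ/15 = 221.9/15 ≈ 14.79 hours.
06:00 + 14.79 h ≈ 20:48 → 21:00 to the nearest hour.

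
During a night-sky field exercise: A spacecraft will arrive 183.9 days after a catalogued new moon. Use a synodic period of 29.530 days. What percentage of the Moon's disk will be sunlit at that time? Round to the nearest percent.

43%

183.9/29.530 = 6.228 lunations, so 6 complete cycles and 6.72 d into the next.
Phase angle: θ = 360°·(6.72 d)/(29.530 d) = 81.9°.
Illuminated fraction = (1 − cos 81.9°)/2 = (1 − 0.140)/2 ≈ 0.430, so 43%.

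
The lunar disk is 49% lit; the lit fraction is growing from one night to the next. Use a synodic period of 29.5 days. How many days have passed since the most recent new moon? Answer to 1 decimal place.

Invert f = (1 − cos θ)/2 to get cos θ = 1 − 2(0.49) = 0.020, hence θ₀ = arccos 0.020 = 88.9°.
Waxing ⇒ before full, so θ = 88.9°.
That fraction of the synodic month is 88.9/360 × 29.5 d ≈ 7.28 d.

7.3 days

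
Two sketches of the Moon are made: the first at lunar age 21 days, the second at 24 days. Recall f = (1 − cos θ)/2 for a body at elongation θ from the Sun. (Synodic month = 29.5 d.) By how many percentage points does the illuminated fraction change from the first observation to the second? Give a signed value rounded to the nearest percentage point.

-31 percentage points

θ₁ = 360° × 21/29.5 = 256.3°, f₁ = (1 − cos θ₁)/2 = 0.619.
θ₂ = 360° × 24/29.5 = 292.9°, f₂ = (1 − cos θ₂)/2 = 0.306.
Change = f₂ − f₁ = -0.313 → -31 percentage points.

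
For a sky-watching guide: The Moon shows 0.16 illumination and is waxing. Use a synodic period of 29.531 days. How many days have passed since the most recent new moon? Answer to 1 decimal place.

cos θ = 1 − 2f = 0.680, giving a principal value of 47.2°.
Waxing ⇒ before full, so θ = 47.2°.
That fraction of the synodic month is 47.2/360 × 29.531 d ≈ 3.87 d.

3.9 days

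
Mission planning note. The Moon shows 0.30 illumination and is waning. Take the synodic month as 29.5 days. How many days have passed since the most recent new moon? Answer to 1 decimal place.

24.1 days

From f = (1 − cos θ)/2: cos θ = 1 − 2×0.30 = 0.400; arccos → 66.4°.
Since the Moon is past full (waning), take the reflex angle: θ = 360° − 66.4° = 293.6°.
At 360°/29.5 d per day, 293.6° corresponds to 24.06 days.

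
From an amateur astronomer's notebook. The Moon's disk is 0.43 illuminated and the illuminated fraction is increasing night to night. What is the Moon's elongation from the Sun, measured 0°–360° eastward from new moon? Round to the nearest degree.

Invert f = (1 − cos θ)/2 to get cos θ = 1 − 2(0.43) = 0.140, hence θ₀ = arccos 0.140 = 82.0°.
Waxing ⇒ before full, so θ = 82.0°.

82°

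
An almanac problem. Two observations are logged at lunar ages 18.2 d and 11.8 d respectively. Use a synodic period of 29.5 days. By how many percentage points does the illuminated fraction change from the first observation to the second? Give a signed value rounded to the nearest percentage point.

θ₁ = 360° × 18.2/29.5 = 222.1°, f₁ = (1 − cos θ₁)/2 = 0.871.
θ₂ = 360° × 11.8/29.5 = 144.0°, f₂ = (1 − cos θ₂)/2 = 0.905.
Change = f₂ − f₁ = +0.034 → +3 percentage points.

+3 pp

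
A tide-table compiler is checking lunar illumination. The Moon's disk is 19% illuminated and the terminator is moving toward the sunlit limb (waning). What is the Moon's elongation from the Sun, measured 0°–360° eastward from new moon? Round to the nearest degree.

Invert f = (1 − cos θ)/2 to get cos θ = 1 − 2(0.19) = 0.620, hence θ₀ = arccos 0.620 = 51.7°.
Since the Moon is past full (waning), take the reflex angle: θ = 360° − 51.7° = 308.3°.

308°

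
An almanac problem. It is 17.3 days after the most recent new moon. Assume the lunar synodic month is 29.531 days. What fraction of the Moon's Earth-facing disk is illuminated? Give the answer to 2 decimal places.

0.93

Phase angle: θ = 360°·(17.3 d)/(29.531 d) = 210.9°.
With cos θ = (-0.858), the lit fraction is (1 − (-0.858))/2 ≈ 0.929.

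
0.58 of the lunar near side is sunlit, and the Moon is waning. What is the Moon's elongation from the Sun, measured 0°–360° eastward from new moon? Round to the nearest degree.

261°

Invert f = (1 − cos θ)/2 to get cos θ = 1 − 2(0.58) = -0.160, hence θ₀ = arccos -0.160 = 99.2°.
A waning Moon lies in 180°–360°, so θ = 360° − 99.2° = 260.8°.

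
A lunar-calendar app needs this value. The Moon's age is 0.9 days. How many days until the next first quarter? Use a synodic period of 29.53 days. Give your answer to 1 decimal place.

6.5 days

First quarter is 0.25 of the way through the cycle: age 0.25 × 29.53 = 7.383 d.
That is 7.383 − 0.9 = 6.483 days ahead.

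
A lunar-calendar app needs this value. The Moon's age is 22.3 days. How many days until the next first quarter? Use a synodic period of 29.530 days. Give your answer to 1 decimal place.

First quarter is 0.25 of the way through the cycle: age 0.25 × 29.530 = 7.383 d.
This lunation's first quarter (7.383 d) has passed, so add one period: 36.913 − 22.3 = 14.613 days.

14.6 days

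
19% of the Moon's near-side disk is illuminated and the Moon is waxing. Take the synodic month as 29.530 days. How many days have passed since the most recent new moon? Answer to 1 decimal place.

From f = (1 − cos θ)/2: cos θ = 1 − 2×0.19 = 0.620; arccos → 51.7°.
Waxing ⇒ before full, so θ = 51.7°.
That fraction of the synodic month is 51.7/360 × 29.530 d ≈ 4.24 d.

4.2 days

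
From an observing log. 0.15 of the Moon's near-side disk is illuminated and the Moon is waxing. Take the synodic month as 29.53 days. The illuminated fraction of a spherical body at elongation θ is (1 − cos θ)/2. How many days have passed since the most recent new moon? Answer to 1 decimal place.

Invert f = (1 − cos θ)/2 to get cos θ = 1 − 2(0.15) = 0.700, hence θ₀ = arccos 0.700 = 45.6°.
Before full moon the principal value applies: θ = 45.6°.
That fraction of the synodic month is 45.6/360 × 29.53 d ≈ 3.74 d.

3.7 days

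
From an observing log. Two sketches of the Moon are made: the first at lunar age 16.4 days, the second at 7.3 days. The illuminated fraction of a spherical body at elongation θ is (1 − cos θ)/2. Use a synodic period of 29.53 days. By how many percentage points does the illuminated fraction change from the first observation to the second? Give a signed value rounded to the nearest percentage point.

-48 pp

First observation: θ = 360°·16.4/29.53 = 199.9°, so f = 0.970.
Second observation: θ = 89.0°, f = 0.491.
Δf = 0.491 − 0.970 = -0.479, i.e. -48 pp.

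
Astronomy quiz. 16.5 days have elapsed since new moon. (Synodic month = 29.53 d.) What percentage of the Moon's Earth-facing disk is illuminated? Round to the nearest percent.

97%

The Moon has covered 16.5/29.53 of its cycle, so θ ≈ 360° × 16.5/29.53 = 201.2°.
With cos θ = (-0.933), the lit fraction is (1 − (-0.933))/2 ≈ 0.966, so 97%.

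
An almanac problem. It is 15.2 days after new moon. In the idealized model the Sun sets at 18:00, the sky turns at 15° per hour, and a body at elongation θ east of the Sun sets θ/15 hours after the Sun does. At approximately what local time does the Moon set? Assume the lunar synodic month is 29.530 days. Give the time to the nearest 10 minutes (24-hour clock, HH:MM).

06:20

The Moon has covered 15.2/29.530 of its cycle, so θ ≈ 360° × 15.2/29.530 = 185.3°.
The Moon trails the Sun by θ/15 = 185.3/15 ≈ 12.35 hours.
18:00 + 12.354 h ≈ 06:21 → 06:20 to the nearest ten minutes.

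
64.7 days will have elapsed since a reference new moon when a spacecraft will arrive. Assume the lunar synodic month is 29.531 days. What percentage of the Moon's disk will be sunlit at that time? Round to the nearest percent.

32%

64.7/29.531 = 2.191 lunations, so 2 complete cycles and 5.64 d into the next.
The Moon has covered 5.64/29.531 of its cycle, so θ ≈ 360° × 5.64/29.531 = 68.7°.
cos 68.7° = 0.363, so f = (1 − 0.363)/2 = 0.319, so 32%.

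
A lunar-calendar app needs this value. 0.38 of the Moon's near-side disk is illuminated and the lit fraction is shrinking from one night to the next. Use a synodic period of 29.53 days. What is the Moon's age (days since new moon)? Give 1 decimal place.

23.3 days

From f = (1 − cos θ)/2: cos θ = 1 − 2×0.38 = 0.240; arccos → 76.1°.
Since the Moon is past full (waning), take the reflex angle: θ = 360° − 76.1° = 283.9°.
At 360°/29.53 d per day, 283.9° corresponds to 23.29 days.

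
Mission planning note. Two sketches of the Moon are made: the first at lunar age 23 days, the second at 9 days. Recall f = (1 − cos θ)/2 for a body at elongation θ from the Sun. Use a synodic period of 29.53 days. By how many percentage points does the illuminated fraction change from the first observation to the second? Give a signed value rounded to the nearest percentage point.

+26 percentage points

θ₁ = 360° × 23/29.53 = 280.4°, f₁ = (1 − cos θ₁)/2 = 0.410.
θ₂ = 360° × 9/29.53 = 109.7°, f₂ = (1 − cos θ₂)/2 = 0.669.
Change = f₂ − f₁ = +0.259 → +26 percentage points.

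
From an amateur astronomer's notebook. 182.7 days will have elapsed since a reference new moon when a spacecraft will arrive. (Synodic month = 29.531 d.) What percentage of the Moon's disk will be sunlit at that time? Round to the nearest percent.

182.7/29.531 = 6.187 lunations, so 6 complete cycles and 5.51 d into the next.
The Moon has covered 5.51/29.531 of its cycle, so θ ≈ 360° × 5.51/29.531 = 67.2°.
Illuminated fraction = (1 − cos 67.2°)/2 = (1 − 0.387)/2 ≈ 0.306, so 31%.

31%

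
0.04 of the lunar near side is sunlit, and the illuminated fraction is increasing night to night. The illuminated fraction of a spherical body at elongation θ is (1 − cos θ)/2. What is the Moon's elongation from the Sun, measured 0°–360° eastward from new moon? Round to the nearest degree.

23°

Invert f = (1 − cos θ)/2 to get cos θ = 1 − 2(0.04) = 0.920, hence θ₀ = arccos 0.920 = 23.1°.
Before full moon the principal value applies: θ = 23.1°.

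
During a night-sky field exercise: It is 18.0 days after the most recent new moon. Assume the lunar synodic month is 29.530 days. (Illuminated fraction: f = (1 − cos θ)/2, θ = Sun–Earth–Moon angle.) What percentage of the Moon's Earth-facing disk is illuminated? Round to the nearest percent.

89%

The Moon has covered 18.0/29.530 of its cycle, so θ ≈ 360° × 18.0/29.530 = 219.4°.
cos 219.4° = (-0.772), so f = (1 − (-0.772))/2 = 0.886, so 89%.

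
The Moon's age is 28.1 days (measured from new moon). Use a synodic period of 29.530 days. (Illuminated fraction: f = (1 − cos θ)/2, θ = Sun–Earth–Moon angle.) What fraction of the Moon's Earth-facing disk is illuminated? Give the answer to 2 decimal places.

0.02

The Moon has covered 28.1/29.530 of its cycle, so θ ≈ 360° × 28.1/29.530 = 342.6°.
Illuminated fraction = (1 − cos 342.6°)/2 = (1 − 0.954)/2 ≈ 0.023.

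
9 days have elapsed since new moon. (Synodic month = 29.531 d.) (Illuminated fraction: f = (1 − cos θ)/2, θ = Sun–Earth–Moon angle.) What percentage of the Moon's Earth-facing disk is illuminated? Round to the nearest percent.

67%

The Moon has covered 9/29.531 of its cycle, so θ ≈ 360° × 9/29.531 = 109.7°.
With cos θ = (-0.337), the lit fraction is (1 − (-0.337))/2 ≈ 0.669, so 67%.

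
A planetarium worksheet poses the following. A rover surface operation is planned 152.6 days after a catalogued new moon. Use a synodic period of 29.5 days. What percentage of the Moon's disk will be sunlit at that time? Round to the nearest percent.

27%

Reduce mod P: 152.6 − 5×29.5 = 5.10 d into the current lunation.
Elongation θ = 360° × 5.10/29.5 ≈ 62.2°.
With cos θ = 0.466, the lit fraction is (1 − 0.466)/2 ≈ 0.267, so 27%.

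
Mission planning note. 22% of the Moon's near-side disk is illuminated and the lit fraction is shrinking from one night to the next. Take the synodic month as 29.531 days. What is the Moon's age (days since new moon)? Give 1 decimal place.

From f = (1 − cos θ)/2: cos θ = 1 − 2×0.22 = 0.560; arccos → 55.9°.
Since the Moon is past full (waning), take the reflex angle: θ = 360° − 55.9° = 304.1°.
That fraction of the synodic month is 304.1/360 × 29.531 d ≈ 24.94 d.

24.9 days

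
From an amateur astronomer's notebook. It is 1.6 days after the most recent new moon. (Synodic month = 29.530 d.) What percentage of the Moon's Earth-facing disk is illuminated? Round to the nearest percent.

The Moon has covered 1.6/29.530 of its cycle, so θ ≈ 360° × 1.6/29.530 = 19.5°.
Illuminated fraction = (1 − cos 19.5°)/2 = (1 − 0.943)/2 ≈ 0.029, so 3%.

3%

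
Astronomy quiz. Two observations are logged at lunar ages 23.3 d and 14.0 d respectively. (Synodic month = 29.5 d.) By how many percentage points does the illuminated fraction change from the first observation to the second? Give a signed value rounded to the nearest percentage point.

+62 pp

First observation: θ = 360°·23.3/29.5 = 284.3°, so f = 0.376.
Second observation: θ = 170.8°, f = 0.994.
Δf = 0.994 − 0.376 = +0.617, i.e. +62 pp.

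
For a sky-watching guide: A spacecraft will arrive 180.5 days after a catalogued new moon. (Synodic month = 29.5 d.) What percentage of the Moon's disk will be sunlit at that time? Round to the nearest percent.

Reduce mod P: 180.5 − 6×29.5 = 3.50 d into the current lunation.
Elongation θ = 360° × 3.50/29.5 ≈ 42.7°.
Illuminated fraction = (1 − cos 42.7°)/2 = (1 − 0.735)/2 ≈ 0.133, so 13%.

13%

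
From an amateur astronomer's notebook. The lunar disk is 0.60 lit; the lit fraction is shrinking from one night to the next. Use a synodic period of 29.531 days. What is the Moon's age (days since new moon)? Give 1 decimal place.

Invert f = (1 − cos θ)/2 to get cos θ = 1 − 2(0.60) = -0.200, hence θ₀ = arccos -0.200 = 101.5°.
Waning ⇒ past full, so θ = 360° − 101.5° = 258.5°.
That fraction of the synodic month is 258.5/360 × 29.531 d ≈ 21.20 d.

21.2 days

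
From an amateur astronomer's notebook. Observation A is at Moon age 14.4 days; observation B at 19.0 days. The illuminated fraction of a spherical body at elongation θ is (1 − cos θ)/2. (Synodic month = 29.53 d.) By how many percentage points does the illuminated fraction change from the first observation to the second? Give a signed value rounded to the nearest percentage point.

θ₁ = 360° × 14.4/29.53 = 175.6°, f₁ = (1 − cos θ₁)/2 = 0.998.
θ₂ = 360° × 19.0/29.53 = 231.6°, f₂ = (1 − cos θ₂)/2 = 0.810.
Change = f₂ − f₁ = -0.188 → -19 percentage points.

-19 pp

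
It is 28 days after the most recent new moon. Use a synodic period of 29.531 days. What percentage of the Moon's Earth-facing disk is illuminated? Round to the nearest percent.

The Moon has covered 28/29.531 of its cycle, so θ ≈ 360° × 28/29.531 = 341.3°.
With cos θ = 0.947, the lit fraction is (1 − 0.947)/2 ≈ 0.026, so 3%.

3%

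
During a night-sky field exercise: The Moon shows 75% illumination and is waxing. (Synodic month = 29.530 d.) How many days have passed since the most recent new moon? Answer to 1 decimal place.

cos θ = 1 − 2f = -0.500, giving a principal value of 120.0°.
Before full moon the principal value applies: θ = 120.0°.
That fraction of the synodic month is 120.0/360 × 29.530 d ≈ 9.84 d.

9.8 days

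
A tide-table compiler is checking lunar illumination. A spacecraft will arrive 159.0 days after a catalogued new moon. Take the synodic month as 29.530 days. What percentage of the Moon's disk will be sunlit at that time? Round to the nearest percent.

Reduce mod P: 159.0 − 5×29.530 = 11.35 d into the current lunation.
Elongation θ = 360° × 11.35/29.530 ≈ 138.4°.
Illuminated fraction = (1 − cos 138.4°)/2 = (1 − (-0.747))/2 ≈ 0.874, so 87%.

87%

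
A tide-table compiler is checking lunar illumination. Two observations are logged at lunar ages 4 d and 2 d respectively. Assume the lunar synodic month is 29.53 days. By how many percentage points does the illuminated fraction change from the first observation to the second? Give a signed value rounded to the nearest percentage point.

-13 percentage points

First observation: θ = 360°·4/29.53 = 48.8°, so f = 0.170.
Second observation: θ = 24.4°, f = 0.045.
Δf = 0.045 − 0.170 = -0.126, i.e. -13 pp.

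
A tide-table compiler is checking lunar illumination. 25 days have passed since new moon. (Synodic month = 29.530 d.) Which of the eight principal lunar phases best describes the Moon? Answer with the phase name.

θ ≈ 360° × 25/29.530 = 305°, which falls in the waning crescent sector.

waning crescent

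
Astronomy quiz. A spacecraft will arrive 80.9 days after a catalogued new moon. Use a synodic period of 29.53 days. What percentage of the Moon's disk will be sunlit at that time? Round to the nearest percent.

53%

80.9 d spans 2 complete synodic months (2 × 29.53 = 59.06 d) plus 21.84 d.
The Moon has covered 21.84/29.53 of its cycle, so θ ≈ 360° × 21.84/29.53 = 266.3°.
Illuminated fraction = (1 − cos 266.3°)/2 = (1 − (-0.065))/2 ≈ 0.533, so 53%.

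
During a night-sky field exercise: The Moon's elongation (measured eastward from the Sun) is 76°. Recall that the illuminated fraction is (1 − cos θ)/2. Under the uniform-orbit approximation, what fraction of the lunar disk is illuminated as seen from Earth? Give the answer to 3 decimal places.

cos 76° = 0.242, so f = (1 − 0.242)/2 = 0.379.

0.379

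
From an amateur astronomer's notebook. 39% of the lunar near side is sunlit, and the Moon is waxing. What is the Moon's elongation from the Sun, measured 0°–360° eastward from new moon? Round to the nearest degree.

77°

Invert f = (1 − cos θ)/2 to get cos θ = 1 − 2(0.39) = 0.220, hence θ₀ = arccos 0.220 = 77.3°.
Before full moon the principal value applies: θ = 77.3°.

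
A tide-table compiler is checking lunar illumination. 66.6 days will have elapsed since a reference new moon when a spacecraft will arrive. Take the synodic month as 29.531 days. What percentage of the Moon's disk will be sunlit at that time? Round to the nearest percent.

52%

Reduce mod P: 66.6 − 2×29.531 = 7.54 d into the current lunation.
Phase angle: θ = 360°·(7.54 d)/(29.531 d) = 91.9°.
With cos θ = (-0.033), the lit fraction is (1 − (-0.033))/2 ≈ 0.517, so 52%.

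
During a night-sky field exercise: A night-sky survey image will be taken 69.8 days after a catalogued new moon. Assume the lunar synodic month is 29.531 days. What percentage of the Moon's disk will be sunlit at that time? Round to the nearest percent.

Reduce mod P: 69.8 − 2×29.531 = 10.74 d into the current lunation.
Elongation θ = 360° × 10.74/29.531 ≈ 130.9°.
Illuminated fraction = (1 − cos 130.9°)/2 = (1 − (-0.655))/2 ≈ 0.827, so 83%.

83%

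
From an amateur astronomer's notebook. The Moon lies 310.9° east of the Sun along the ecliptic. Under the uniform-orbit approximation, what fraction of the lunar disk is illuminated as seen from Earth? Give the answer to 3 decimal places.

0.173

cos 310.9° = 0.655, so f = (1 − 0.655)/2 = 0.173.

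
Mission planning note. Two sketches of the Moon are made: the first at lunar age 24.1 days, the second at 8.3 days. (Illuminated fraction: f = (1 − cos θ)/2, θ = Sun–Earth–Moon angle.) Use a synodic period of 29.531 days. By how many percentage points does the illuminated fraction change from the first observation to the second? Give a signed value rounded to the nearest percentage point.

+30 pp

θ₁ = 360° × 24.1/29.531 = 293.8°, f₁ = (1 − cos θ₁)/2 = 0.298.
θ₂ = 360° × 8.3/29.531 = 101.2°, f₂ = (1 − cos θ₂)/2 = 0.597.
Change = f₂ − f₁ = +0.299 → +30 percentage points.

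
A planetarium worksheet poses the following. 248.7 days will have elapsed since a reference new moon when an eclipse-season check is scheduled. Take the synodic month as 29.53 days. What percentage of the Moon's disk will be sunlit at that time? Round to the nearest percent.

94%

248.7 d spans 8 complete synodic months (8 × 29.53 = 236.24 d) plus 12.46 d.
Phase angle: θ = 360°·(12.46 d)/(29.53 d) = 151.9°.
cos 151.9° = (-0.882), so f = (1 − (-0.882))/2 = 0.941, so 94%.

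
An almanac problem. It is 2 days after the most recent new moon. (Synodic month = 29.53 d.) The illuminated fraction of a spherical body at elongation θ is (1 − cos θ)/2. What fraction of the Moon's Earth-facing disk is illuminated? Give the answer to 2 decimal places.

0.04

The Moon has covered 2/29.53 of its cycle, so θ ≈ 360° × 2/29.53 = 24.4°.
With cos θ = 0.911, the lit fraction is (1 − 0.911)/2 ≈ 0.045.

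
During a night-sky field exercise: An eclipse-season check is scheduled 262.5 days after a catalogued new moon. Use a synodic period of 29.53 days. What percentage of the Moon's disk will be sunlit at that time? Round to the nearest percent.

262.5/29.53 = 8.889 lunations, so 8 complete cycles and 26.26 d into the next.
Elongation θ = 360° × 26.26/29.53 ≈ 320.1°.
cos 320.1° = 0.768, so f = (1 − 0.768)/2 = 0.116, so 12%.

12%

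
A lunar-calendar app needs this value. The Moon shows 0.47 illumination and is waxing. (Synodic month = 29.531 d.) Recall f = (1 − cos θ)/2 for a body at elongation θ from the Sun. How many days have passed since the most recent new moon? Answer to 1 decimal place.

cos θ = 1 − 2f = 0.060, giving a principal value of 86.6°.
Waxing ⇒ before full, so θ = 86.6°.
At 360°/29.531 d per day, 86.6° corresponds to 7.10 days.

7.1 days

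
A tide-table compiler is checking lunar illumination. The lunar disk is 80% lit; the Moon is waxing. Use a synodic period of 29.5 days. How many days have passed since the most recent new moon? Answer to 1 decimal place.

10.4 days

Invert f = (1 − cos θ)/2 to get cos θ = 1 − 2(0.80) = -0.600, hence θ₀ = arccos -0.600 = 126.9°.
Before full moon the principal value applies: θ = 126.9°.
At 360°/29.5 d per day, 126.9° corresponds to 10.40 days.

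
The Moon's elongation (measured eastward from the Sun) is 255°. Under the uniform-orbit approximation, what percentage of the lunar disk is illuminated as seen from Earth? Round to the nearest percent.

cos 255° = (-0.259), so f = (1 − (-0.259))/2 = 0.629, i.e. 63%.

63%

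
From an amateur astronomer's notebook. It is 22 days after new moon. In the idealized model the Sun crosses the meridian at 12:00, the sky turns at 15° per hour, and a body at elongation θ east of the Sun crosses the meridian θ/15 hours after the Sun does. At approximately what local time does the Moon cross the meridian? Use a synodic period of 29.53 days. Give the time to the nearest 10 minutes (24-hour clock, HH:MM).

05:50

Phase angle: θ = 360°·(22 d)/(29.53 d) = 268.2°.
The Moon trails the Sun by θ/15 = 268.2/15 ≈ 17.88 hours.
12:00 + 17.880 h ≈ 05:53 → 05:50 to the nearest ten minutes.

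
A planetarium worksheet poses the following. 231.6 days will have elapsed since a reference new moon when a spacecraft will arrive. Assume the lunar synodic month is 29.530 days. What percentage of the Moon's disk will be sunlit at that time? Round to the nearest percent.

22%

231.6/29.530 = 7.843 lunations, so 7 complete cycles and 24.89 d into the next.
Phase angle: θ = 360°·(24.89 d)/(29.530 d) = 303.4°.
With cos θ = 0.551, the lit fraction is (1 − 0.551)/2 ≈ 0.225, so 22%.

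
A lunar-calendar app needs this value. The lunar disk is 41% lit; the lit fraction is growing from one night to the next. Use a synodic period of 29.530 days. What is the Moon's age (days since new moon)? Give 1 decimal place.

6.5 days

From f = (1 − cos θ)/2: cos θ = 1 − 2×0.41 = 0.180; arccos → 79.6°.
The Moon is waxing (0°–180°), so θ = 79.6° directly.
Age = 29.530 × 79.6°/360° ≈ 6.53 days.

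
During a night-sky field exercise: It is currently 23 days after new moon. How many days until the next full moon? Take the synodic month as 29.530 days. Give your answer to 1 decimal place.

Full moon is 0.5 of the way through the cycle: age 0.5 × 29.530 = 14.765 d.
Already past this cycle's full moon; the next is at 14.765 + 29.530 = 44.295 d, so 44.295 − 23 = 21.295 days.

21.3 days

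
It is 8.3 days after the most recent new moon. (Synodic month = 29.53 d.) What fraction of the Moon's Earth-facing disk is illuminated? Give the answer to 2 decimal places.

0.60

The Moon has covered 8.3/29.53 of its cycle, so θ ≈ 360° × 8.3/29.53 = 101.2°.
With cos θ = (-0.194), the lit fraction is (1 − (-0.194))/2 ≈ 0.597.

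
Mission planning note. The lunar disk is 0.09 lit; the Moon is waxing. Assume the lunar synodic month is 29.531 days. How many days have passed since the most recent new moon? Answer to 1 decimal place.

cos θ = 1 − 2f = 0.820, giving a principal value of 34.9°.
The Moon is waxing (0°–180°), so θ = 34.9° directly.
That fraction of the synodic month is 34.9/360 × 29.531 d ≈ 2.86 d.

2.9 days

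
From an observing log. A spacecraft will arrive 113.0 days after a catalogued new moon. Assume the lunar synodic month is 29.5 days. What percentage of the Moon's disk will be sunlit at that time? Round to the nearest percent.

26%

113.0/29.5 = 3.831 lunations, so 3 complete cycles and 24.50 d into the next.
Elongation θ = 360° × 24.50/29.5 ≈ 299.0°.
With cos θ = 0.485, the lit fraction is (1 − 0.485)/2 ≈ 0.258, so 26%.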